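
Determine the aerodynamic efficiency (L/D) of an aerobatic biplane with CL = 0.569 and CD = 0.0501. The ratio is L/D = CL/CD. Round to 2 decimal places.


Step 1: L/D = CL / CD = 0.569 / 0.0501
Step 2: L/D = 11.36

11.36


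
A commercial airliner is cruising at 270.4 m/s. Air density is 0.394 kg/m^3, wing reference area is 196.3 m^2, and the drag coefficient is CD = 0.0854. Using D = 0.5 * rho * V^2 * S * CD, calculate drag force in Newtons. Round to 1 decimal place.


Step 1: Dynamic pressure q = 0.5 * 0.394 * 270.4^2 = 14403.8835 Pa
Step 2: Drag D = q * S * CD = 14403.8835 * 196.3 * 0.0854
Step 3: D = 241467.0 N

241467.0


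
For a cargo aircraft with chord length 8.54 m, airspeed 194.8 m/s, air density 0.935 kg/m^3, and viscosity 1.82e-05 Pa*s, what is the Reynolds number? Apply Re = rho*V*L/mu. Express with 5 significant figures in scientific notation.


Step 1: Numerator = rho * V * L = 0.935 * 194.8 * 8.54 = 1555.45852
Step 2: Re = 1555.45852 / 1.82e-05
Step 3: Re = 8.5465e+07

8.5465e+07


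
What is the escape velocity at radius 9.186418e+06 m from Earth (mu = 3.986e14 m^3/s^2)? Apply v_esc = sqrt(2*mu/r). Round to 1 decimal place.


Step 1: 2*mu/r = 2 * 3.986e14 / 9.186418e+06 = 86780288.0296
Step 2: v_esc = sqrt(86780288.0296) = 9315.6 m/s

9315.6


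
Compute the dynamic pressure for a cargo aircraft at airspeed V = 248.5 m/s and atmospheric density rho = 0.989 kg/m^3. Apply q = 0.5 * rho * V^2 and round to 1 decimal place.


Step 1: V^2 = 248.5^2 = 61752.25
Step 2: q = 0.5 * 0.989 * 61752.25
Step 3: q = 30536.5 Pa

30536.5


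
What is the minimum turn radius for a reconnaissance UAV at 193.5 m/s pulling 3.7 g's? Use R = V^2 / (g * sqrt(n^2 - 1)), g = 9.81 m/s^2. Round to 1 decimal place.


Step 1: V^2 = 193.5^2 = 37442.25
Step 2: n^2 - 1 = 3.7^2 - 1 = 12.69
Step 3: sqrt(12.69) = 3.562303
Step 4: R = 37442.25 / (9.81 * 3.562303) = 1071.4 m

1071.4


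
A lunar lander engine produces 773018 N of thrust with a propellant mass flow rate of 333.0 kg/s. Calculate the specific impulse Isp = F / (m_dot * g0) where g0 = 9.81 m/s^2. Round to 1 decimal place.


Step 1: m_dot * g0 = 333.0 * 9.81 = 3266.73
Step 2: Isp = 773018 / 3266.73 = 236.6 s

236.6


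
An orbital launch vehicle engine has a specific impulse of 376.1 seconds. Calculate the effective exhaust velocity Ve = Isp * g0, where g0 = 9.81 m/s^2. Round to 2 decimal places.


Step 1: Ve = Isp * g0 = 376.1 * 9.81
Step 2: Ve = 3689.54 m/s

3689.54


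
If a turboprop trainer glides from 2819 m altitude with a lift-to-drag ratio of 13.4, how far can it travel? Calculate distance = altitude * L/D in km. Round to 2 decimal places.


Step 1: Glide distance = altitude * L/D = 2819 * 13.4 = 37774.6 m
Step 2: Convert to km: 37774.6 / 1000 = 37.77 km

37.77


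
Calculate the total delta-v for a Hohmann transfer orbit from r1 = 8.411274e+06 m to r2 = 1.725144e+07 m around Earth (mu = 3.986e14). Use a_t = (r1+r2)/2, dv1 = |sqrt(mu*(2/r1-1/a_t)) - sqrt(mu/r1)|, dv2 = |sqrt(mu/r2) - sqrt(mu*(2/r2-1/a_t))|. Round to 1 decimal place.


Step 1: Transfer semi-major axis a_t = (8.411274e+06 + 1.725144e+07) / 2 = 1.283136e+07 m
Step 2: v1 (circular at r1) = sqrt(mu/r1) = 6883.95 m/s
Step 3: v_t1 = sqrt(mu*(2/r1 - 1/a_t)) = 7982.04 m/s
Step 4: dv1 = |7982.04 - 6883.95| = 1098.09 m/s
Step 5: v2 (circular at r2) = 4806.8 m/s, v_t2 = 3891.8 m/s
Step 6: dv2 = |4806.8 - 3891.8| = 915.0 m/s
Step 7: Total delta-v = 1098.09 + 915.0 = 2013.1 m/s

2013.1


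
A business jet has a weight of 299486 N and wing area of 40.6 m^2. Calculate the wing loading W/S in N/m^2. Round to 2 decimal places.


Step 1: Wing loading = W / S = 299486 / 40.6
Step 2: Wing loading = 7376.50 N/m^2

7376.50


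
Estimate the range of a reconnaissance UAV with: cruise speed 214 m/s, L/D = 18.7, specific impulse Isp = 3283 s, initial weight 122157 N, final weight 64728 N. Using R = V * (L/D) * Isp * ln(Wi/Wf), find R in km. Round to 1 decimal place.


Step 1: Coefficient = V * (L/D) * Isp = 214 * 18.7 * 3283 = 13137909.4 m
Step 2: Wi/Wf = 122157 / 64728 = 1.887236
Step 3: ln(1.887236) = 0.635113
Step 4: R = 13137909.4 * 0.635113 = 8344060.1 m = 8344.1 km

8344.1


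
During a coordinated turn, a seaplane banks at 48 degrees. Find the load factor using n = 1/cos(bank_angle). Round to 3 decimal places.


Step 1: Convert 48 degrees to radians = 0.837758
Step 2: cos(48 deg) = 0.669131
Step 3: n = 1 / 0.669131 = 1.494

1.494


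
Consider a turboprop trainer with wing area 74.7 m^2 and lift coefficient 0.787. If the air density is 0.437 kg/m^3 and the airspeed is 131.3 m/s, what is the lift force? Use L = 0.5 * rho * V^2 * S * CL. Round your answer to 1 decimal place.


Step 1: Calculate dynamic pressure q = 0.5 * 0.437 * 131.3^2 = 0.5 * 0.437 * 17239.69 = 3766.8723 Pa
Step 2: Multiply by wing area and lift coefficient: L = 3766.8723 * 74.7 * 0.787
Step 3: L = 281385.3582 * 0.787 = 221450.3 N

221450.3


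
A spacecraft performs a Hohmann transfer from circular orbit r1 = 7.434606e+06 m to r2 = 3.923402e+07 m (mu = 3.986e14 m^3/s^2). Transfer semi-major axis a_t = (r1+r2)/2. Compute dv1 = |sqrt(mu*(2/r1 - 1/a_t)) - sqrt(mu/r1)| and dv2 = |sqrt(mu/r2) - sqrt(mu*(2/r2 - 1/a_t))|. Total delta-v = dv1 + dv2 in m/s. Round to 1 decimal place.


Step 1: Transfer semi-major axis a_t = (7.434606e+06 + 3.923402e+07) / 2 = 2.333431e+07 m
Step 2: v1 (circular at r1) = sqrt(mu/r1) = 7322.17 m/s
Step 3: v_t1 = sqrt(mu*(2/r1 - 1/a_t)) = 9494.53 m/s
Step 4: dv1 = |9494.53 - 7322.17| = 2172.36 m/s
Step 5: v2 (circular at r2) = 3187.4 m/s, v_t2 = 1799.16 m/s
Step 6: dv2 = |3187.4 - 1799.16| = 1388.25 m/s
Step 7: Total delta-v = 2172.36 + 1388.25 = 3560.6 m/s

3560.6


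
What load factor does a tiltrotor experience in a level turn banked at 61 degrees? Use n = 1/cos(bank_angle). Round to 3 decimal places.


Step 1: Convert 61 degrees to radians = 1.064651
Step 2: cos(61 deg) = 0.48481
Step 3: n = 1 / 0.48481 = 2.063

2.063


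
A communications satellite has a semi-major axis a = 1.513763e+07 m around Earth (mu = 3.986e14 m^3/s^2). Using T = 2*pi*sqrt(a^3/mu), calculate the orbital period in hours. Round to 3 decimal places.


Step 1: a^3 / mu = 3.468755e+21 / 3.986e14 = 8.702346e+06
Step 2: sqrt(8.702346e+06) = 2949.974 s
Step 3: T = 2*pi * 2949.974 = 18535.23 s
Step 4: T in hours = 18535.23 / 3600 = 5.149 hours

5.149


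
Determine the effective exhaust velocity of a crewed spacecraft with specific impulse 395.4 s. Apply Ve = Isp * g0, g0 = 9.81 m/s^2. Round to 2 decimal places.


Step 1: Ve = Isp * g0 = 395.4 * 9.81
Step 2: Ve = 3878.87 m/s

3878.87


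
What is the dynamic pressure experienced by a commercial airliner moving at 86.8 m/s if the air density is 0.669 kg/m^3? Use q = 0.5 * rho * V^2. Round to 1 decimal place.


Step 1: V^2 = 86.8^2 = 7534.24
Step 2: q = 0.5 * 0.669 * 7534.24
Step 3: q = 2520.2 Pa

2520.2


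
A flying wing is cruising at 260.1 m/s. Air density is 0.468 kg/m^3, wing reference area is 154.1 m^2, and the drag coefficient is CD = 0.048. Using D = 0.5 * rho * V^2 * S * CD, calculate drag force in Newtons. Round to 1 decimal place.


Step 1: Dynamic pressure q = 0.5 * 0.468 * 260.1^2 = 15830.5703 Pa
Step 2: Drag D = q * S * CD = 15830.5703 * 154.1 * 0.048
Step 3: D = 117095.6 N

117095.6


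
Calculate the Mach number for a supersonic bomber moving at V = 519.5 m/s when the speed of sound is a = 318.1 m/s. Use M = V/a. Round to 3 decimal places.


Step 1: M = V / a = 519.5 / 318.1
Step 2: M = 1.633

1.633


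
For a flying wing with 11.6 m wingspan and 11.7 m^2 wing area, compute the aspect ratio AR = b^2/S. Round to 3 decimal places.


Step 1: b^2 = 11.6^2 = 134.56
Step 2: AR = 134.56 / 11.7 = 11.501

11.501


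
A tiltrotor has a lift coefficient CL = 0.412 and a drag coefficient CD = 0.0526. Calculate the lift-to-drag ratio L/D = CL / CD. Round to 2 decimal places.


Step 1: L/D = CL / CD = 0.412 / 0.0526
Step 2: L/D = 7.83

7.83


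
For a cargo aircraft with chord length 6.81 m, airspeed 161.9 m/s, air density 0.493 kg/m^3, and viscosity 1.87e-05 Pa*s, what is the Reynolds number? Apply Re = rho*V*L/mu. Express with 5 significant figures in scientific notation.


Step 1: Numerator = rho * V * L = 0.493 * 161.9 * 6.81 = 543.551727
Step 2: Re = 543.551727 / 1.87e-05
Step 3: Re = 2.9067e+07

2.9067e+07


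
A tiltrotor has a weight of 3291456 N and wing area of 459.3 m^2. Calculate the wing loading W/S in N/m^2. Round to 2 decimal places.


Step 1: Wing loading = W / S = 3291456 / 459.3
Step 2: Wing loading = 7166.24 N/m^2

7166.24


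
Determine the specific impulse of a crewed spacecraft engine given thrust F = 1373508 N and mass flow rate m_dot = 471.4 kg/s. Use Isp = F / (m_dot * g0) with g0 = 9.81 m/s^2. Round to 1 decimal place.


Step 1: m_dot * g0 = 471.4 * 9.81 = 4624.43
Step 2: Isp = 1373508 / 4624.43 = 297.0 s

297.0


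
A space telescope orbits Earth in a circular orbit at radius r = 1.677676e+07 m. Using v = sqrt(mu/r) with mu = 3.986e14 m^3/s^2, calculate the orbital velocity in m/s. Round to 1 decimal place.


Step 1: mu / r = 3.986e14 / 1.677676e+07 = 23759057.1719
Step 2: v = sqrt(23759057.1719) = 4874.3 m/s

4874.3


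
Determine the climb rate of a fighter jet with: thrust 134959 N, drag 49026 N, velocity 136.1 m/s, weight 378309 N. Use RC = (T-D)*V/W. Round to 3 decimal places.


Step 1: Excess thrust = T - D = 134959 - 49026 = 85933 N
Step 2: Excess power = 85933 * 136.1 = 11695481.3 W
Step 3: RC = 11695481.3 / 378309 = 30.915 m/s

30.915


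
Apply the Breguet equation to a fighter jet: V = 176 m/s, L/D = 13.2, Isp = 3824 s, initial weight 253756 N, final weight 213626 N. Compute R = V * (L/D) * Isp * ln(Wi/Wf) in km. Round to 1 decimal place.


Step 1: Coefficient = V * (L/D) * Isp = 176 * 13.2 * 3824 = 8883916.8 m
Step 2: Wi/Wf = 253756 / 213626 = 1.187852
Step 3: ln(1.187852) = 0.172146
Step 4: R = 8883916.8 * 0.172146 = 1529333.9 m = 1529.3 km

1529.3


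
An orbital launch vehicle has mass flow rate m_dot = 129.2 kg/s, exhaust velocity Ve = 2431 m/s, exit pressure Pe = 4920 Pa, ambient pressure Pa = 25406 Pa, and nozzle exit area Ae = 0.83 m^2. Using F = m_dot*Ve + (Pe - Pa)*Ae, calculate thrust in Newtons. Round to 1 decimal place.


Step 1: Momentum thrust = m_dot * Ve = 129.2 * 2431 = 314085.2 N
Step 2: Pressure thrust = (Pe - Pa) * Ae = (4920 - 25406) * 0.83 = -17003.38 N
Step 3: Total thrust F = 314085.2 + -17003.38 = 297081.8 N

297081.8


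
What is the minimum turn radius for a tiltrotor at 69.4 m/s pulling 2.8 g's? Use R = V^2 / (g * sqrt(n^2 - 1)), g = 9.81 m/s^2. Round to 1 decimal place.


Step 1: V^2 = 69.4^2 = 4816.36
Step 2: n^2 - 1 = 2.8^2 - 1 = 6.84
Step 3: sqrt(6.84) = 2.615339
Step 4: R = 4816.36 / (9.81 * 2.615339) = 187.7 m

187.7


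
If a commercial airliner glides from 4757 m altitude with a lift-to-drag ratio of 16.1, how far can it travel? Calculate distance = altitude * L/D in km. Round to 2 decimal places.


Step 1: Glide distance = altitude * L/D = 4757 * 16.1 = 76587.7 m
Step 2: Convert to km: 76587.7 / 1000 = 76.59 km

76.59


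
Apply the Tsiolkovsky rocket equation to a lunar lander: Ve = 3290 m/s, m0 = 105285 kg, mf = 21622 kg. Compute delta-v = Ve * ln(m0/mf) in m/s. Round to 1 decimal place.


Step 1: Mass ratio m0/mf = 105285 / 21622 = 4.869346
Step 2: ln(4.869346) = 1.58296
Step 3: delta-v = 3290 * 1.58296 = 5207.9 m/s

5207.9


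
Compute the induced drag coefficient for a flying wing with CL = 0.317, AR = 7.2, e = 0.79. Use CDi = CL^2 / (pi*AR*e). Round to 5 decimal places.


Step 1: CL^2 = 0.317^2 = 0.100489
Step 2: pi * AR * e = 3.14159 * 7.2 * 0.79 = 17.869379
Step 3: CDi = 0.100489 / 17.869379 = 0.00562

0.00562


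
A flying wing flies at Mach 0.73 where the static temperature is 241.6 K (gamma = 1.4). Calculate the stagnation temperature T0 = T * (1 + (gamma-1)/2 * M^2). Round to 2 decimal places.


Step 1: (gamma-1)/2 = 0.2
Step 2: M^2 = 0.5329
Step 3: 1 + 0.2 * 0.5329 = 1.10658
Step 4: T0 = 241.6 * 1.10658 = 267.35 K

267.35


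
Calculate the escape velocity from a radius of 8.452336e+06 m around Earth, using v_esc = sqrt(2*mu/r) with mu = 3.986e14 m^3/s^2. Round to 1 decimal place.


Step 1: 2*mu/r = 2 * 3.986e14 / 8.452336e+06 = 94317121.326
Step 2: v_esc = sqrt(94317121.326) = 9711.7 m/s

9711.7


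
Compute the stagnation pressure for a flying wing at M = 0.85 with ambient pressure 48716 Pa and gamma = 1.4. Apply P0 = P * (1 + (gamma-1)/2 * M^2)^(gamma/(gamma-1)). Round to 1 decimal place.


Step 1: (gamma-1)/2 * M^2 = 0.2 * 0.7225 = 0.1445
Step 2: 1 + 0.1445 = 1.1445
Step 3: Exponent gamma/(gamma-1) = 3.5
Step 4: P0 = 48716 * 1.1445^3.5 = 78131.6 Pa

78131.6


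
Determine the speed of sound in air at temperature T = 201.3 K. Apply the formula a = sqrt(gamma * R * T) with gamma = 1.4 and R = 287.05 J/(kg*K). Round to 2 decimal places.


Step 1: gamma * R * T = 1.4 * 287.05 * 201.3 = 80896.431
Step 2: a = sqrt(80896.431) = 284.42 m/s

284.42


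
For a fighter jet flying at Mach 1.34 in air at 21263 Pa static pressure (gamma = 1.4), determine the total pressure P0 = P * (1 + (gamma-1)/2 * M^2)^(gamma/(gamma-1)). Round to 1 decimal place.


Step 1: (gamma-1)/2 * M^2 = 0.2 * 1.7956 = 0.35912
Step 2: 1 + 0.35912 = 1.35912
Step 3: Exponent gamma/(gamma-1) = 3.5
Step 4: P0 = 21263 * 1.35912^3.5 = 62233.9 Pa

62233.9


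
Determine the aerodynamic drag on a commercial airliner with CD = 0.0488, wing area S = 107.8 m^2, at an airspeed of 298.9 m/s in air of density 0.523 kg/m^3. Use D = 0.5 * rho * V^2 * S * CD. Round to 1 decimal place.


Step 1: Dynamic pressure q = 0.5 * 0.523 * 298.9^2 = 23362.7264 Pa
Step 2: Drag D = q * S * CD = 23362.7264 * 107.8 * 0.0488
Step 3: D = 122902.9 N

122902.9


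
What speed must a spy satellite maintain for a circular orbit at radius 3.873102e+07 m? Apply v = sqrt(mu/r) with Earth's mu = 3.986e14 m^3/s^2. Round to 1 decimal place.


Step 1: mu / r = 3.986e14 / 3.873102e+07 = 10291492.4523
Step 2: v = sqrt(10291492.4523) = 3208.0 m/s

3208.0


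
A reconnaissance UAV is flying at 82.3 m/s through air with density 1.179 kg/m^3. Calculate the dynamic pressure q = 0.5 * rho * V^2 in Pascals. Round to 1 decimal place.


Step 1: V^2 = 82.3^2 = 6773.29
Step 2: q = 0.5 * 1.179 * 6773.29
Step 3: q = 3992.9 Pa

3992.9


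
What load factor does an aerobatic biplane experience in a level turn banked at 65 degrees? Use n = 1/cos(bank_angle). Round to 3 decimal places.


Step 1: Convert 65 degrees to radians = 1.134464
Step 2: cos(65 deg) = 0.422618
Step 3: n = 1 / 0.422618 = 2.366

2.366


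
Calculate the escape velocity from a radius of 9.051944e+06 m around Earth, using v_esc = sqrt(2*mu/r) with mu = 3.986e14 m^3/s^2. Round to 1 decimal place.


Step 1: 2*mu/r = 2 * 3.986e14 / 9.051944e+06 = 88069479.8819
Step 2: v_esc = sqrt(88069479.8819) = 9384.5 m/s

9384.5


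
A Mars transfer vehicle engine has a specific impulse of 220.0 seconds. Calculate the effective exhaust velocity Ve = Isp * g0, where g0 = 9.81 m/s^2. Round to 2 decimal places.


Step 1: Ve = Isp * g0 = 220.0 * 9.81
Step 2: Ve = 2158.20 m/s

2158.20


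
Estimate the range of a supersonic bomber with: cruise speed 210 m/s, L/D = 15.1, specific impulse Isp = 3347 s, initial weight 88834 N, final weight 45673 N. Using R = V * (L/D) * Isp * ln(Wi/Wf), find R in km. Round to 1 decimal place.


Step 1: Coefficient = V * (L/D) * Isp = 210 * 15.1 * 3347 = 10613337.0 m
Step 2: Wi/Wf = 88834 / 45673 = 1.945
Step 3: ln(1.945) = 0.665262
Step 4: R = 10613337.0 * 0.665262 = 7060651.3 m = 7060.7 km

7060.7


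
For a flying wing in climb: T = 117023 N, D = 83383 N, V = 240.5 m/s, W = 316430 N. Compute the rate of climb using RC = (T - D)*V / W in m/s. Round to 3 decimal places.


Step 1: Excess thrust = T - D = 117023 - 83383 = 33640 N
Step 2: Excess power = 33640 * 240.5 = 8090420.0 W
Step 3: RC = 8090420.0 / 316430 = 25.568 m/s

25.568


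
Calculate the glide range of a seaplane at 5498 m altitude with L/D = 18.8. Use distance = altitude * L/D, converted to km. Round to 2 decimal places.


Step 1: Glide distance = altitude * L/D = 5498 * 18.8 = 103362.4 m
Step 2: Convert to km: 103362.4 / 1000 = 103.36 km

103.36


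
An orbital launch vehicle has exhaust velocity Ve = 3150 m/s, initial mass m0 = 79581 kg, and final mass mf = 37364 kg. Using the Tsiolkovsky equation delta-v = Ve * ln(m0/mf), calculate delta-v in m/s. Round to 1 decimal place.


Step 1: Mass ratio m0/mf = 79581 / 37364 = 2.129884
Step 2: ln(2.129884) = 0.756068
Step 3: delta-v = 3150 * 0.756068 = 2381.6 m/s

2381.6


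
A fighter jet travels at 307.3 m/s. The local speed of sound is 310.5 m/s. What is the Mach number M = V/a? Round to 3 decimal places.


Step 1: M = V / a = 307.3 / 310.5
Step 2: M = 0.990

0.990


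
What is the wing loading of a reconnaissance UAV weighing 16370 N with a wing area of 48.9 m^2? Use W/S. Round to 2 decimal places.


Step 1: Wing loading = W / S = 16370 / 48.9
Step 2: Wing loading = 334.76 N/m^2

334.76


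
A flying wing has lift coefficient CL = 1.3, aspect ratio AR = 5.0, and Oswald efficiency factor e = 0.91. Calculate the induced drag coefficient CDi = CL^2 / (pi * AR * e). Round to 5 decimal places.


Step 1: CL^2 = 1.3^2 = 1.69
Step 2: pi * AR * e = 3.14159 * 5.0 * 0.91 = 14.294247
Step 3: CDi = 1.69 / 14.294247 = 0.11823

0.11823


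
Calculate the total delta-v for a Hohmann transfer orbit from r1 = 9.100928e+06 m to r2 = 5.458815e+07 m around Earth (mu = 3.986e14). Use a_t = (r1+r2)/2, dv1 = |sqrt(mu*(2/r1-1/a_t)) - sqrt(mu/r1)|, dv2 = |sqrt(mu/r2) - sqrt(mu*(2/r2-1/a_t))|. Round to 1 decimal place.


Step 1: Transfer semi-major axis a_t = (9.100928e+06 + 5.458815e+07) / 2 = 3.184454e+07 m
Step 2: v1 (circular at r1) = sqrt(mu/r1) = 6617.99 m/s
Step 3: v_t1 = sqrt(mu*(2/r1 - 1/a_t)) = 8664.78 m/s
Step 4: dv1 = |8664.78 - 6617.99| = 2046.79 m/s
Step 5: v2 (circular at r2) = 2702.21 m/s, v_t2 = 1444.59 m/s
Step 6: dv2 = |2702.21 - 1444.59| = 1257.62 m/s
Step 7: Total delta-v = 2046.79 + 1257.62 = 3304.4 m/s

3304.4


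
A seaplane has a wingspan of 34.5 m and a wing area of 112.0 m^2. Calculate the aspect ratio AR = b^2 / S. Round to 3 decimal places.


Step 1: b^2 = 34.5^2 = 1190.25
Step 2: AR = 1190.25 / 112.0 = 10.627

10.627


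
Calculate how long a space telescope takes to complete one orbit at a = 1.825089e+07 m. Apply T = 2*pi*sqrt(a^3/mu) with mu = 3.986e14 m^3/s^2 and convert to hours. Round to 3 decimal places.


Step 1: a^3 / mu = 6.079280e+21 / 3.986e14 = 1.525158e+07
Step 2: sqrt(1.525158e+07) = 3905.3272 s
Step 3: T = 2*pi * 3905.3272 = 24537.89 s
Step 4: T in hours = 24537.89 / 3600 = 6.816 hours

6.816


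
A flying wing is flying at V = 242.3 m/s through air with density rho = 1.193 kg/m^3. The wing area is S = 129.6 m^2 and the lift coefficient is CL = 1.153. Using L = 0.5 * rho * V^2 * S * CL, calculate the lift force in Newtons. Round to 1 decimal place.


Step 1: Calculate dynamic pressure q = 0.5 * 1.193 * 242.3^2 = 0.5 * 1.193 * 58709.29 = 35020.0915 Pa
Step 2: Multiply by wing area and lift coefficient: L = 35020.0915 * 129.6 * 1.153
Step 3: L = 4538603.8565 * 1.153 = 5233010.2 N

5233010.2


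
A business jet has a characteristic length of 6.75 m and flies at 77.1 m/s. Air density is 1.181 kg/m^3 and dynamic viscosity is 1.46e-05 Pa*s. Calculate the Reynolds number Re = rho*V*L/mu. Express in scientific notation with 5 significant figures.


Step 1: Numerator = rho * V * L = 1.181 * 77.1 * 6.75 = 614.621925
Step 2: Re = 614.621925 / 1.46e-05
Step 3: Re = 4.2097e+07

4.2097e+07


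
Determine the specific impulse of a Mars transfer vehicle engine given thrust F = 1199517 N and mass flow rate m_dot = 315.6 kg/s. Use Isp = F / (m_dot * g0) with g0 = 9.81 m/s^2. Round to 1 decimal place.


Step 1: m_dot * g0 = 315.6 * 9.81 = 3096.04
Step 2: Isp = 1199517 / 3096.04 = 387.4 s

387.4


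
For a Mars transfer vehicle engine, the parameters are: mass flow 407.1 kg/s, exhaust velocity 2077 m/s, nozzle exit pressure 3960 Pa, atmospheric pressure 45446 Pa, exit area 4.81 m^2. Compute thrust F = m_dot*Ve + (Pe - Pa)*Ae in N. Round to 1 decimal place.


Step 1: Momentum thrust = m_dot * Ve = 407.1 * 2077 = 845546.7 N
Step 2: Pressure thrust = (Pe - Pa) * Ae = (3960 - 45446) * 4.81 = -199547.66 N
Step 3: Total thrust F = 845546.7 + -199547.66 = 645999.0 N

645999.0


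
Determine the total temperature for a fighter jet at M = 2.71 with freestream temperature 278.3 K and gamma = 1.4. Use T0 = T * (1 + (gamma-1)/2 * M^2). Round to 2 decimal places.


Step 1: (gamma-1)/2 = 0.2
Step 2: M^2 = 7.3441
Step 3: 1 + 0.2 * 7.3441 = 2.46882
Step 4: T0 = 278.3 * 2.46882 = 687.07 K

687.07


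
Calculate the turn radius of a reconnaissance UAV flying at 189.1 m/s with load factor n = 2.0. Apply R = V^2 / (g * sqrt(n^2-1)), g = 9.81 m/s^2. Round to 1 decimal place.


Step 1: V^2 = 189.1^2 = 35758.81
Step 2: n^2 - 1 = 2.0^2 - 1 = 3.0
Step 3: sqrt(3.0) = 1.732051
Step 4: R = 35758.81 / (9.81 * 1.732051) = 2104.5 m

2104.5


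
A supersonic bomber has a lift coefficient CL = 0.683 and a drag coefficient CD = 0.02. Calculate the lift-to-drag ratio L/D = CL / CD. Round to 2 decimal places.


Step 1: L/D = CL / CD = 0.683 / 0.02
Step 2: L/D = 34.15

34.15


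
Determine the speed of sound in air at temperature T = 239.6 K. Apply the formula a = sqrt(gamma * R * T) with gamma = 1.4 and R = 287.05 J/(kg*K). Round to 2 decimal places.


Step 1: gamma * R * T = 1.4 * 287.05 * 239.6 = 96288.052
Step 2: a = sqrt(96288.052) = 310.30 m/s

310.30


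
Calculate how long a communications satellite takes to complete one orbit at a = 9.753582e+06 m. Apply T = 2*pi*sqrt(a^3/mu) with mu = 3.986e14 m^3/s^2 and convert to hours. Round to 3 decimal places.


Step 1: a^3 / mu = 9.278813e+20 / 3.986e14 = 2.327851e+06
Step 2: sqrt(2.327851e+06) = 1525.7296 s
Step 3: T = 2*pi * 1525.7296 = 9586.44 s
Step 4: T in hours = 9586.44 / 3600 = 2.663 hours

2.663


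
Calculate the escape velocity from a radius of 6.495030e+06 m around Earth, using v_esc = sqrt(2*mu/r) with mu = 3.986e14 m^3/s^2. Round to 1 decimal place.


Step 1: 2*mu/r = 2 * 3.986e14 / 6.495030e+06 = 122740002.7406
Step 2: v_esc = sqrt(122740002.7406) = 11078.8 m/s

11078.8


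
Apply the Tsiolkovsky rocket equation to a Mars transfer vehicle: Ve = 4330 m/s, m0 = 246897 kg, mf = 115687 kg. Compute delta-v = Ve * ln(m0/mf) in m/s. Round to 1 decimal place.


Step 1: Mass ratio m0/mf = 246897 / 115687 = 2.134181
Step 2: ln(2.134181) = 0.758083
Step 3: delta-v = 4330 * 0.758083 = 3282.5 m/s

3282.5


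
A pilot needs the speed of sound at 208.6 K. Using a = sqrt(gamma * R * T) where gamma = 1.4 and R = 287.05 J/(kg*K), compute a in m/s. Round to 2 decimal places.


Step 1: gamma * R * T = 1.4 * 287.05 * 208.6 = 83830.082
Step 2: a = sqrt(83830.082) = 289.53 m/s

289.53


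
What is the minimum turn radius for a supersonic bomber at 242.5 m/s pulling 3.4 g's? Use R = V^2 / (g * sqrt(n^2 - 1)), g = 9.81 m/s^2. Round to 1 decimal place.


Step 1: V^2 = 242.5^2 = 58806.25
Step 2: n^2 - 1 = 3.4^2 - 1 = 10.56
Step 3: sqrt(10.56) = 3.249615
Step 4: R = 58806.25 / (9.81 * 3.249615) = 1844.7 m

1844.7


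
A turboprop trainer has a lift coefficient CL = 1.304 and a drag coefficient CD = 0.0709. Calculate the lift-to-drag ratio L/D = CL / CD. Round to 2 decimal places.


Step 1: L/D = CL / CD = 1.304 / 0.0709
Step 2: L/D = 18.39

18.39


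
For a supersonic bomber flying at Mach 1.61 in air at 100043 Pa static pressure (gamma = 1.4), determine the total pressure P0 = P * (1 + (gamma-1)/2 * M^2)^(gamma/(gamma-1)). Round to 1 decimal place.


Step 1: (gamma-1)/2 * M^2 = 0.2 * 2.5921 = 0.51842
Step 2: 1 + 0.51842 = 1.51842
Step 3: Exponent gamma/(gamma-1) = 3.5
Step 4: P0 = 100043 * 1.51842^3.5 = 431577.1 Pa

431577.1


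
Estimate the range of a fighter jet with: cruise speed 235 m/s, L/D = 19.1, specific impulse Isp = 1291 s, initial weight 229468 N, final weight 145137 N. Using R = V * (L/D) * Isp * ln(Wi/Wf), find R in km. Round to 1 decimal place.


Step 1: Coefficient = V * (L/D) * Isp = 235 * 19.1 * 1291 = 5794653.5 m
Step 2: Wi/Wf = 229468 / 145137 = 1.581044
Step 3: ln(1.581044) = 0.458085
Step 4: R = 5794653.5 * 0.458085 = 2654446.5 m = 2654.4 km

2654.4


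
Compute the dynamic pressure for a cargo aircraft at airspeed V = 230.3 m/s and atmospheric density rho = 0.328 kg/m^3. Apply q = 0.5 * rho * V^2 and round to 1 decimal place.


Step 1: V^2 = 230.3^2 = 53038.09
Step 2: q = 0.5 * 0.328 * 53038.09
Step 3: q = 8698.2 Pa

8698.2


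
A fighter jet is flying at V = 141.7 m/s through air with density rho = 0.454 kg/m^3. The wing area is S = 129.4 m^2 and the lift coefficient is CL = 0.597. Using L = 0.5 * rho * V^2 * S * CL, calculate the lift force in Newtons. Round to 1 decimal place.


Step 1: Calculate dynamic pressure q = 0.5 * 0.454 * 141.7^2 = 0.5 * 0.454 * 20078.89 = 4557.908 Pa
Step 2: Multiply by wing area and lift coefficient: L = 4557.908 * 129.4 * 0.597
Step 3: L = 589793.2991 * 0.597 = 352106.6 N

352106.6


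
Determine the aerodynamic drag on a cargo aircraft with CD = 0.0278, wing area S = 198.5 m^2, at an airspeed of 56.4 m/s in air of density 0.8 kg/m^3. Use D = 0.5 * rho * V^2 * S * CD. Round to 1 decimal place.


Step 1: Dynamic pressure q = 0.5 * 0.8 * 56.4^2 = 1272.384 Pa
Step 2: Drag D = q * S * CD = 1272.384 * 198.5 * 0.0278
Step 3: D = 7021.4 N

7021.4


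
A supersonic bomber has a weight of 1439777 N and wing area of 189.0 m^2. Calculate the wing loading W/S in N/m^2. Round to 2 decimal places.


Step 1: Wing loading = W / S = 1439777 / 189.0
Step 2: Wing loading = 7617.87 N/m^2

7617.87


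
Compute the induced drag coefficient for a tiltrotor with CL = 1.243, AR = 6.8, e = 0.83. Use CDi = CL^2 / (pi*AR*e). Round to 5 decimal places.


Step 1: CL^2 = 1.243^2 = 1.545049
Step 2: pi * AR * e = 3.14159 * 6.8 * 0.83 = 17.731149
Step 3: CDi = 1.545049 / 17.731149 = 0.08714

0.08714


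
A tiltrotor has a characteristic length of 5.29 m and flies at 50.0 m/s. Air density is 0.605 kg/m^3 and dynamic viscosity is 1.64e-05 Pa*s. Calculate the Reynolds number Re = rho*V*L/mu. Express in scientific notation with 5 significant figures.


Step 1: Numerator = rho * V * L = 0.605 * 50.0 * 5.29 = 160.0225
Step 2: Re = 160.0225 / 1.64e-05
Step 3: Re = 9.7575e+06

9.7575e+06


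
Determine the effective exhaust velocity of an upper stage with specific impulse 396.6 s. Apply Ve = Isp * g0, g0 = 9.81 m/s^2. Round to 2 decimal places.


Step 1: Ve = Isp * g0 = 396.6 * 9.81
Step 2: Ve = 3890.65 m/s

3890.65


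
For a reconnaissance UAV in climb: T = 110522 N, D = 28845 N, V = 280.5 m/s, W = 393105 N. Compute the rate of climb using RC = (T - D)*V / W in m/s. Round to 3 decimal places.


Step 1: Excess thrust = T - D = 110522 - 28845 = 81677 N
Step 2: Excess power = 81677 * 280.5 = 22910398.5 W
Step 3: RC = 22910398.5 / 393105 = 58.281 m/s

58.281


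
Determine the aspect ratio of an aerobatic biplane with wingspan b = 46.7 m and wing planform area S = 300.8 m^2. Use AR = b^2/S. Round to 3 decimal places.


Step 1: b^2 = 46.7^2 = 2180.89
Step 2: AR = 2180.89 / 300.8 = 7.250

7.250


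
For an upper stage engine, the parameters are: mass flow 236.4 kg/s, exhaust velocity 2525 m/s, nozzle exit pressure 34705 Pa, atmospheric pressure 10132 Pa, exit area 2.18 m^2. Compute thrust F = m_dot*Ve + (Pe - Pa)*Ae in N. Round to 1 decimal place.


Step 1: Momentum thrust = m_dot * Ve = 236.4 * 2525 = 596910.0 N
Step 2: Pressure thrust = (Pe - Pa) * Ae = (34705 - 10132) * 2.18 = 53569.14 N
Step 3: Total thrust F = 596910.0 + 53569.14 = 650479.1 N

650479.1


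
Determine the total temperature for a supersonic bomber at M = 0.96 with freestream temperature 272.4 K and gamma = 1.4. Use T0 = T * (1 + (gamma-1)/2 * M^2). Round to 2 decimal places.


Step 1: (gamma-1)/2 = 0.2
Step 2: M^2 = 0.9216
Step 3: 1 + 0.2 * 0.9216 = 1.18432
Step 4: T0 = 272.4 * 1.18432 = 322.61 K

322.61


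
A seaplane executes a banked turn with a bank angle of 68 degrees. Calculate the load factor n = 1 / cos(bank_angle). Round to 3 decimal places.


Step 1: Convert 68 degrees to radians = 1.186824
Step 2: cos(68 deg) = 0.374607
Step 3: n = 1 / 0.374607 = 2.669

2.669


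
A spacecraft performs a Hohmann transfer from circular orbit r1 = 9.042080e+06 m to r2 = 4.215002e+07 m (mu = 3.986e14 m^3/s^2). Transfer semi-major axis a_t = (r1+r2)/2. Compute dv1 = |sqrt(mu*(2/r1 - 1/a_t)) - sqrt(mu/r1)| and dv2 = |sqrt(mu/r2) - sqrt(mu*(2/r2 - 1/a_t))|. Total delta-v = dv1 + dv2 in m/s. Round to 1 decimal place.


Step 1: Transfer semi-major axis a_t = (9.042080e+06 + 4.215002e+07) / 2 = 2.559605e+07 m
Step 2: v1 (circular at r1) = sqrt(mu/r1) = 6639.49 m/s
Step 3: v_t1 = sqrt(mu*(2/r1 - 1/a_t)) = 8520.14 m/s
Step 4: dv1 = |8520.14 - 6639.49| = 1880.66 m/s
Step 5: v2 (circular at r2) = 3075.17 m/s, v_t2 = 1827.75 m/s
Step 6: dv2 = |3075.17 - 1827.75| = 1247.42 m/s
Step 7: Total delta-v = 1880.66 + 1247.42 = 3128.1 m/s

3128.1


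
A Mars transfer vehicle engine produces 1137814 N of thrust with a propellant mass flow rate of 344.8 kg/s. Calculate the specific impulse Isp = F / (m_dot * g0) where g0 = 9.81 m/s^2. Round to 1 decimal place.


Step 1: m_dot * g0 = 344.8 * 9.81 = 3382.49
Step 2: Isp = 1137814 / 3382.49 = 336.4 s

336.4


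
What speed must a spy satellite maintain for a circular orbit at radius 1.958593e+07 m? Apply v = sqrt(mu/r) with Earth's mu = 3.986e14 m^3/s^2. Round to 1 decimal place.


Step 1: mu / r = 3.986e14 / 1.958593e+07 = 20351344.0516
Step 2: v = sqrt(20351344.0516) = 4511.2 m/s

4511.2


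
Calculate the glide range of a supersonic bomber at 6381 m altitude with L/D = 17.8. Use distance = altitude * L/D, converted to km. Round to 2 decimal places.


Step 1: Glide distance = altitude * L/D = 6381 * 17.8 = 113581.8 m
Step 2: Convert to km: 113581.8 / 1000 = 113.58 km

113.58


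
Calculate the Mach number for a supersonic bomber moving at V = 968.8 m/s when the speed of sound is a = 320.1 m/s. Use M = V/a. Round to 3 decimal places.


Step 1: M = V / a = 968.8 / 320.1
Step 2: M = 3.027

3.027


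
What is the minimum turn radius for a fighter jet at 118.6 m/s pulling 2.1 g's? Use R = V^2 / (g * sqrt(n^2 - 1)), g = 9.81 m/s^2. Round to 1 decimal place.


Step 1: V^2 = 118.6^2 = 14065.96
Step 2: n^2 - 1 = 2.1^2 - 1 = 3.41
Step 3: sqrt(3.41) = 1.846619
Step 4: R = 14065.96 / (9.81 * 1.846619) = 776.5 m

776.5


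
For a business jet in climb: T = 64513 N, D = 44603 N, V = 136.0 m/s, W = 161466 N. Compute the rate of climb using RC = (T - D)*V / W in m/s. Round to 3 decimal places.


Step 1: Excess thrust = T - D = 64513 - 44603 = 19910 N
Step 2: Excess power = 19910 * 136.0 = 2707760.0 W
Step 3: RC = 2707760.0 / 161466 = 16.770 m/s

16.770


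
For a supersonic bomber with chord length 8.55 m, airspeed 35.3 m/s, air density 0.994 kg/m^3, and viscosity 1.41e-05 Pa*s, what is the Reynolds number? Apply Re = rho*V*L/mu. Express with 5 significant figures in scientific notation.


Step 1: Numerator = rho * V * L = 0.994 * 35.3 * 8.55 = 300.00411
Step 2: Re = 300.00411 / 1.41e-05
Step 3: Re = 2.1277e+07

2.1277e+07


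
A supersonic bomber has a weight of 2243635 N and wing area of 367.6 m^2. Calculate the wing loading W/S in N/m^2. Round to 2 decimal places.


Step 1: Wing loading = W / S = 2243635 / 367.6
Step 2: Wing loading = 6103.47 N/m^2

6103.47


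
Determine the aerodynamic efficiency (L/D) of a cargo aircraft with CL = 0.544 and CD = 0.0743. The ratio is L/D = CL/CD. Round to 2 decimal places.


Step 1: L/D = CL / CD = 0.544 / 0.0743
Step 2: L/D = 7.32

7.32


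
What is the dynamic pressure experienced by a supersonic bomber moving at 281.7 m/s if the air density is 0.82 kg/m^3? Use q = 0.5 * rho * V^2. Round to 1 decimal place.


Step 1: V^2 = 281.7^2 = 79354.89
Step 2: q = 0.5 * 0.82 * 79354.89
Step 3: q = 32535.5 Pa

32535.5


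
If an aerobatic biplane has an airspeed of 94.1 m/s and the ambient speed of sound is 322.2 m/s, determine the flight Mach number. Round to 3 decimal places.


Step 1: M = V / a = 94.1 / 322.2
Step 2: M = 0.292

0.292


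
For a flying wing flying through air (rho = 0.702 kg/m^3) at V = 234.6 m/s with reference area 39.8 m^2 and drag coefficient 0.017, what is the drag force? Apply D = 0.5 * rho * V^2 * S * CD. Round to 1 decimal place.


Step 1: Dynamic pressure q = 0.5 * 0.702 * 234.6^2 = 19318.0432 Pa
Step 2: Drag D = q * S * CD = 19318.0432 * 39.8 * 0.017
Step 3: D = 13070.6 N

13070.6


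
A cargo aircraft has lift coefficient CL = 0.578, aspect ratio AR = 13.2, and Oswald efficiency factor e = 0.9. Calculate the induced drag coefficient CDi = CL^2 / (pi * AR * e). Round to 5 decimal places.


Step 1: CL^2 = 0.578^2 = 0.334084
Step 2: pi * AR * e = 3.14159 * 13.2 * 0.9 = 37.322121
Step 3: CDi = 0.334084 / 37.322121 = 0.00895

0.00895


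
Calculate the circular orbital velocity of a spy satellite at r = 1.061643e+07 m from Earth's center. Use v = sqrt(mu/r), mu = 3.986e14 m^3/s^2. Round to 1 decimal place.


Step 1: mu / r = 3.986e14 / 1.061643e+07 = 37545577.9391
Step 2: v = sqrt(37545577.9391) = 6127.4 m/s

6127.4


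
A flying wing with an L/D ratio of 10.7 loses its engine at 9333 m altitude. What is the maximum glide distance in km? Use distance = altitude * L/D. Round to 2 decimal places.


Step 1: Glide distance = altitude * L/D = 9333 * 10.7 = 99863.1 m
Step 2: Convert to km: 99863.1 / 1000 = 99.86 km

99.86


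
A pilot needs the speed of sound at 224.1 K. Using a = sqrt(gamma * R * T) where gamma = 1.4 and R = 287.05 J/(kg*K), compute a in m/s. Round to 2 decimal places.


Step 1: gamma * R * T = 1.4 * 287.05 * 224.1 = 90059.067
Step 2: a = sqrt(90059.067) = 300.10 m/s

300.10


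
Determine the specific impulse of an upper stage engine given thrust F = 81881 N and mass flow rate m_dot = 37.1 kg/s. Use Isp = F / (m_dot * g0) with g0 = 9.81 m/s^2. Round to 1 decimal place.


Step 1: m_dot * g0 = 37.1 * 9.81 = 363.95
Step 2: Isp = 81881 / 363.95 = 225.0 s

225.0


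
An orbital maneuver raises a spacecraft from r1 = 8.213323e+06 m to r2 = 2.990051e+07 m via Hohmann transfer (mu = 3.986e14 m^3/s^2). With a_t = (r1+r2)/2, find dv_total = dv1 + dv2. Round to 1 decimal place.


Step 1: Transfer semi-major axis a_t = (8.213323e+06 + 2.990051e+07) / 2 = 1.905692e+07 m
Step 2: v1 (circular at r1) = sqrt(mu/r1) = 6966.41 m/s
Step 3: v_t1 = sqrt(mu*(2/r1 - 1/a_t)) = 8726.14 m/s
Step 4: dv1 = |8726.14 - 6966.41| = 1759.73 m/s
Step 5: v2 (circular at r2) = 3651.15 m/s, v_t2 = 2396.97 m/s
Step 6: dv2 = |3651.15 - 2396.97| = 1254.18 m/s
Step 7: Total delta-v = 1759.73 + 1254.18 = 3013.9 m/s

3013.9


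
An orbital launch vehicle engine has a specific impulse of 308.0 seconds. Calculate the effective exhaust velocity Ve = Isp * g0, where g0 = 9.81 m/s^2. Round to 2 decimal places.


Step 1: Ve = Isp * g0 = 308.0 * 9.81
Step 2: Ve = 3021.48 m/s

3021.48


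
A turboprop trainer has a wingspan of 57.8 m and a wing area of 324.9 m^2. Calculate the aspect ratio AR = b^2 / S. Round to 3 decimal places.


Step 1: b^2 = 57.8^2 = 3340.84
Step 2: AR = 3340.84 / 324.9 = 10.283

10.283


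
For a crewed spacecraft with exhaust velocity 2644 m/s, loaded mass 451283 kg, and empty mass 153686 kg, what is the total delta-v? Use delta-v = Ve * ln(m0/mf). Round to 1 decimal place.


Step 1: Mass ratio m0/mf = 451283 / 153686 = 2.936396
Step 2: ln(2.936396) = 1.077183
Step 3: delta-v = 2644 * 1.077183 = 2848.1 m/s

2848.1


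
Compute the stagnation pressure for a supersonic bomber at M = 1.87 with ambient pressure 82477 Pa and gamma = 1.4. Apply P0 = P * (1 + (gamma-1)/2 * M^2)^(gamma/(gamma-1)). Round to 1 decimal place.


Step 1: (gamma-1)/2 * M^2 = 0.2 * 3.4969 = 0.69938
Step 2: 1 + 0.69938 = 1.69938
Step 3: Exponent gamma/(gamma-1) = 3.5
Step 4: P0 = 82477 * 1.69938^3.5 = 527654.5 Pa

527654.5


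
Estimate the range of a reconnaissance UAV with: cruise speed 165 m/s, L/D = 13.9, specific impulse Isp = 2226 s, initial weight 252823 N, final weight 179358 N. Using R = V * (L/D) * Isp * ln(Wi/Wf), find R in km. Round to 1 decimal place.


Step 1: Coefficient = V * (L/D) * Isp = 165 * 13.9 * 2226 = 5105331.0 m
Step 2: Wi/Wf = 252823 / 179358 = 1.4096
Step 3: ln(1.4096) = 0.343306
Step 4: R = 5105331.0 * 0.343306 = 1752689.9 m = 1752.7 km

1752.7


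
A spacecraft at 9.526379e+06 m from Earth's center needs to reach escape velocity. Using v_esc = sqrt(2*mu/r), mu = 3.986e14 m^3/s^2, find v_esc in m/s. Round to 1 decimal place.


Step 1: 2*mu/r = 2 * 3.986e14 / 9.526379e+06 = 83683422.631
Step 2: v_esc = sqrt(83683422.631) = 9147.9 m/s

9147.9


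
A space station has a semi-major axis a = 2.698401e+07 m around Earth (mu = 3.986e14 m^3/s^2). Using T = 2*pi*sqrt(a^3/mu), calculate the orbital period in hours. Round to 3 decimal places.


Step 1: a^3 / mu = 1.964805e+22 / 3.986e14 = 4.929265e+07
Step 2: sqrt(4.929265e+07) = 7020.8725 s
Step 3: T = 2*pi * 7020.8725 = 44113.44 s
Step 4: T in hours = 44113.44 / 3600 = 12.254 hours

12.254


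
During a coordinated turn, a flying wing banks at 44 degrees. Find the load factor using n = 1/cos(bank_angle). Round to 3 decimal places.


Step 1: Convert 44 degrees to radians = 0.767945
Step 2: cos(44 deg) = 0.71934
Step 3: n = 1 / 0.71934 = 1.390

1.390


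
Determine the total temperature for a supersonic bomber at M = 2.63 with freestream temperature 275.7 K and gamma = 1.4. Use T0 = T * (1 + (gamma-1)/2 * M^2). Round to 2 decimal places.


Step 1: (gamma-1)/2 = 0.2
Step 2: M^2 = 6.9169
Step 3: 1 + 0.2 * 6.9169 = 2.38338
Step 4: T0 = 275.7 * 2.38338 = 657.10 K

657.10


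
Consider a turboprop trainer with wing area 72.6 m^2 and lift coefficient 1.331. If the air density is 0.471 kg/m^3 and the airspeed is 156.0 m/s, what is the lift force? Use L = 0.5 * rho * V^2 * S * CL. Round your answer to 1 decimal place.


Step 1: Calculate dynamic pressure q = 0.5 * 0.471 * 156.0^2 = 0.5 * 0.471 * 24336.0 = 5731.128 Pa
Step 2: Multiply by wing area and lift coefficient: L = 5731.128 * 72.6 * 1.331
Step 3: L = 416079.8928 * 1.331 = 553802.3 N

553802.3


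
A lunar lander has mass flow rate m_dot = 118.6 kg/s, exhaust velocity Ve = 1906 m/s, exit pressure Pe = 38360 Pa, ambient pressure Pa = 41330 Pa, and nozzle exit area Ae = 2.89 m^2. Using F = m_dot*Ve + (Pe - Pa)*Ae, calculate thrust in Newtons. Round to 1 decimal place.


Step 1: Momentum thrust = m_dot * Ve = 118.6 * 1906 = 226051.6 N
Step 2: Pressure thrust = (Pe - Pa) * Ae = (38360 - 41330) * 2.89 = -8583.30 N
Step 3: Total thrust F = 226051.6 + -8583.30 = 217468.3 N

217468.3


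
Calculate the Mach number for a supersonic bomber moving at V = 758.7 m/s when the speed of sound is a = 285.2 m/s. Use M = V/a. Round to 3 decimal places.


Step 1: M = V / a = 758.7 / 285.2
Step 2: M = 2.660

2.660


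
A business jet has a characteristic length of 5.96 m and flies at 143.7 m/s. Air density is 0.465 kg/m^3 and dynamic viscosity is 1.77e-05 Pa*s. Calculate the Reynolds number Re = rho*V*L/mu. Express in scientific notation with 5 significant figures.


Step 1: Numerator = rho * V * L = 0.465 * 143.7 * 5.96 = 398.25018
Step 2: Re = 398.25018 / 1.77e-05
Step 3: Re = 2.2500e+07

2.2500e+07


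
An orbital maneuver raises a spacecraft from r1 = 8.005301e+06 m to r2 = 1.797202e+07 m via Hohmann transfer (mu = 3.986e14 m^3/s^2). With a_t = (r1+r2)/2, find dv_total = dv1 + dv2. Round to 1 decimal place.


Step 1: Transfer semi-major axis a_t = (8.005301e+06 + 1.797202e+07) / 2 = 1.298866e+07 m
Step 2: v1 (circular at r1) = sqrt(mu/r1) = 7056.35 m/s
Step 3: v_t1 = sqrt(mu*(2/r1 - 1/a_t)) = 8300.34 m/s
Step 4: dv1 = |8300.34 - 7056.35| = 1244.0 m/s
Step 5: v2 (circular at r2) = 4709.45 m/s, v_t2 = 3697.23 m/s
Step 6: dv2 = |4709.45 - 3697.23| = 1012.22 m/s
Step 7: Total delta-v = 1244.0 + 1012.22 = 2256.2 m/s

2256.2
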